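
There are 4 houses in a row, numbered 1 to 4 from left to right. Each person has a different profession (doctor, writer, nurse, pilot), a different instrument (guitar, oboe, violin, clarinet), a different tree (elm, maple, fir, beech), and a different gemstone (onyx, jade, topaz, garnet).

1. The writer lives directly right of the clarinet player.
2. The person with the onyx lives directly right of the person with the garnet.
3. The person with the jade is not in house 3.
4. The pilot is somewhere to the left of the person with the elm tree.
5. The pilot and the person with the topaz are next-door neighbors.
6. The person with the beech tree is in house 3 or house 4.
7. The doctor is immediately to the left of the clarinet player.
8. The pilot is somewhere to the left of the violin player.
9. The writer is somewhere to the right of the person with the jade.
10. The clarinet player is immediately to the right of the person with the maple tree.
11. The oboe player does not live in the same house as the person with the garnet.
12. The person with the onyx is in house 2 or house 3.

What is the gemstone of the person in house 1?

So house 4 gets topaz for gemstone.
Clue 5 places the pilot in house 3.
Clue 8 places the violin player in house 4.
House 3's gemstone must be onyx (nothing else left).
Clue 1 places the clarinet player in house 3.
Clue 2: the person with the garnet is in house 2.
From clue 4, the person with the elm tree must be in house 4.
Clue 7 places the doctor in house 2.
Clue 10: the person with the maple tree is in house 2.
House 1's profession must be nurse (nothing else left).
House 4 profession: only writer fits.
House 2 instrument: only guitar fits.
So house 1 gets fir for tree.
House 3's tree must be beech (nothing else left).
House 1's gemstone must be jade (nothing else left).
The only instrument still possible for house 1 is oboe.
So: house 1 = nurse/oboe/fir/jade, house 2 = doctor/guitar/maple/garnet, house 3 = pilot/clarinet/beech/onyx, house 4 = writer/violin/elm/topaz.

jade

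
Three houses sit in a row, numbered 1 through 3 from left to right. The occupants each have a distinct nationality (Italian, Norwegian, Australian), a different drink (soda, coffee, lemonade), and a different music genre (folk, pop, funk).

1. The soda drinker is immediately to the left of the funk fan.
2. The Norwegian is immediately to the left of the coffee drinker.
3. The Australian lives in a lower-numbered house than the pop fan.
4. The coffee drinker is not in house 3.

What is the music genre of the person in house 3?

Clue 4: the coffee drinker is in house 2.
So house 3 gets Italian for nationality.
That leaves lemonade as the drink for house 3.
House 1 music genre: only folk fits.
Clue 1 places the funk fan in house 2.
From clue 2, the Norwegian must be in house 1.
So house 2 gets Australian for nationality.
That leaves soda as the drink for house 1.
House 3 music genre: only pop fits.
So: house 1 = Norwegian/soda/folk, house 2 = Australian/coffee/funk, house 3 = Italian/lemonade/pop.

pop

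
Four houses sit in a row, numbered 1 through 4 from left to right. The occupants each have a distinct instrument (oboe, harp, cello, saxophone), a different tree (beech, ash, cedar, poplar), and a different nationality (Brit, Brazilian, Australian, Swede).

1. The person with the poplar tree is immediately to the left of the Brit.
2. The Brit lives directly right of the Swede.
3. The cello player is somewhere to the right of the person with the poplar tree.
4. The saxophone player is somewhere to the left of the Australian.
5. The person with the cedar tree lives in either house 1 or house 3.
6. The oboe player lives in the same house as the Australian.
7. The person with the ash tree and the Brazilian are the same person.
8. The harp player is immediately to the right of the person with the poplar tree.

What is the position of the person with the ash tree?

4

The only instrument still possible for house 1 is saxophone.
The person with the cedar tree is narrowed to house 1 or 3; consider each.
Placing it in house 1 leads to a contradiction, so it's in house 3.
The harp player is narrowed to house 2 or 3; consider each.
Placing it in house 3 leads to a contradiction, so it's in house 2.
From clue 8, the person with the poplar tree must be in house 1.
By clue 1, the Brit is in house 2.
From clue 2, the Swede must be in house 1.
That leaves Australian as the nationality for house 3.
The only nationality still possible for house 4 is Brazilian.
Clue 6: the oboe player is in house 3.
By clue 7, the person with the ash tree is in house 4.
That leaves cello as the instrument for house 4.
So house 2 gets beech for tree.
So: house 1 = saxophone/poplar/Swede, house 2 = harp/beech/Brit, house 3 = oboe/cedar/Australian, house 4 = cello/ash/Brazilian.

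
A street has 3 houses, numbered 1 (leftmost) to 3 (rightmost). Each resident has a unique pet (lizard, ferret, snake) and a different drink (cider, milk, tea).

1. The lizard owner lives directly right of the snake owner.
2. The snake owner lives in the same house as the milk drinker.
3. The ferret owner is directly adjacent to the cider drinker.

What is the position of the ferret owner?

The lizard owner is narrowed to house 2 or 3; consider each.
Placing it in house 3 leads to a contradiction, so it's in house 2.
Clue 1 places the snake owner in house 1.
From clue 2, the milk drinker must be in house 1.
House 3 pet: only ferret fits.
Clue 3: the cider drinker is in house 2.
So house 3 gets tea for drink.
So: house 1 = snake/milk, house 2 = lizard/cider, house 3 = ferret/tea.

3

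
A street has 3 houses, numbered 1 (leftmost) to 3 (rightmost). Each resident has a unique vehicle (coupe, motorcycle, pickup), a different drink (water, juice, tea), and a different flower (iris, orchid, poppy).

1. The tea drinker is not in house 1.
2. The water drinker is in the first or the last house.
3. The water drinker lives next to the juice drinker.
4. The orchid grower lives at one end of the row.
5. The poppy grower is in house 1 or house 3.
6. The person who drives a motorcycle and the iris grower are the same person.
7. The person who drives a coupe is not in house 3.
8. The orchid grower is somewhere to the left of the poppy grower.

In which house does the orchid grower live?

The juice drinker is in house 2 (clue 3).
By clue 8, the orchid grower is in house 1.
By clue 8, the poppy grower is in house 3.
House 1 drink: only water fits.
House 3 drink: only tea fits.
That leaves iris as the flower for house 2.
Clue 6: the person who drives a motorcycle is in house 2.
So house 3 gets pickup for vehicle.
That leaves coupe as the vehicle for house 1.
So: house 1 = coupe/water/orchid, house 2 = motorcycle/juice/iris, house 3 = pickup/tea/poppy.

1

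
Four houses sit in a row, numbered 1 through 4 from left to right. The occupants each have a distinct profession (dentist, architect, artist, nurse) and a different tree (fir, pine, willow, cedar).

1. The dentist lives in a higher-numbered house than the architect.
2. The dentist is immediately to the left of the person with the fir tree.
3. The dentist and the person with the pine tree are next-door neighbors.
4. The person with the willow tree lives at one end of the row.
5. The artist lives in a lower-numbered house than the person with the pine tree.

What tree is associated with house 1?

House 4's profession must be nurse (nothing else left).
The architect is narrowed to house 1 or 2; consider each.
Placing it in house 1 leads to a contradiction, so it's in house 2.
From clue 1, the dentist must be in house 3.
Clue 2: the person with the fir tree is in house 4.
That leaves artist as the profession for house 1.
So house 1 gets willow for tree.
House 2's tree must be pine (nothing else left).
House 3 tree: only cedar fits.
So: house 1 = artist/willow, house 2 = architect/pine, house 3 = dentist/cedar, house 4 = nurse/fir.

willow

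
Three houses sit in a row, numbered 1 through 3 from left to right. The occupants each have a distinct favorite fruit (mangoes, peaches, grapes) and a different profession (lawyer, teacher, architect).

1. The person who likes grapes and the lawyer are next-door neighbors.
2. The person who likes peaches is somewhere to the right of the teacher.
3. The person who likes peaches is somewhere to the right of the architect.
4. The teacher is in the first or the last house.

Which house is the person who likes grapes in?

Clue 4 places the teacher in house 1.
House 2 profession: only architect fits.
House 3 profession: only lawyer fits.
Clue 1: the person who likes grapes is in house 2.
Clue 3: the person who likes peaches is in house 3.
That leaves mangoes as the favorite fruit for house 1.
So: house 1 = mangoes/teacher, house 2 = grapes/architect, house 3 = peaches/lawyer.

2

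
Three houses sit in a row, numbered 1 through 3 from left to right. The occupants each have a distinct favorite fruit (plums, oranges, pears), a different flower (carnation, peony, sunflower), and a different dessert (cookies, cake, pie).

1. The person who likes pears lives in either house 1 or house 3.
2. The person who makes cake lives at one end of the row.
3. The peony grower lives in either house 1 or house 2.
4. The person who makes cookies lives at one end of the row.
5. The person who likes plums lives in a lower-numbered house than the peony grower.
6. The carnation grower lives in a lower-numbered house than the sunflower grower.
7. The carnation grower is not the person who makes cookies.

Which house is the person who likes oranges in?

Clue 5: the person who likes plums is in house 1.
Clue 5: the peony grower is in house 2.
House 2 favorite fruit: only oranges fits.
That leaves pears as the favorite fruit for house 3.
So house 1 gets carnation for flower.
That leaves sunflower as the flower for house 3.
The only dessert still possible for house 2 is pie.
Clue 7: the person who makes cookies is in house 3.
That leaves cake as the dessert for house 1.
So: house 1 = plums/carnation/cake, house 2 = oranges/peony/pie, house 3 = pears/sunflower/cookies.

2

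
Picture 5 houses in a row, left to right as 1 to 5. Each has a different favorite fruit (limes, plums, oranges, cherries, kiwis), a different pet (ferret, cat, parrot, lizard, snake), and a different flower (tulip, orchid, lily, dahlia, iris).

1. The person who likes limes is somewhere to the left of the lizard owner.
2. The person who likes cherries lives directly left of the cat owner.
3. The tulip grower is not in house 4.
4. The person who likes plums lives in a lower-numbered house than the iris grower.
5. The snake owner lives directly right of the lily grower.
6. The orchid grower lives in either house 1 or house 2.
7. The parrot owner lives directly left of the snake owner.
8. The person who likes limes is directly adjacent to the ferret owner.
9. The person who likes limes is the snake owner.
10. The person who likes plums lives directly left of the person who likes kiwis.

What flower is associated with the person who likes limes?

The orchid grower is narrowed to house 1 or 2; consider each.
Placing it in house 1 leads to a contradiction, so it's in house 2.
The person who likes limes is narrowed to house 2 or 4; consider each.
Placing it in house 4 leads to a contradiction, so it's in house 2.
From clue 9, the snake owner must be in house 2.
By clue 5, the lily grower is in house 1.
By clue 7, the parrot owner is in house 1.
The only favorite fruit still possible for house 1 is oranges.
House 5 favorite fruit: only kiwis fits.
Clue 10 places the person who likes plums in house 4.
House 3's favorite fruit must be cherries (nothing else left).
That leaves ferret as the pet for house 3.
Clue 2 places the cat owner in house 4.
The iris grower is in house 5 (clue 4).
House 5's pet must be lizard (nothing else left).
House 4's flower must be dahlia (nothing else left).
That leaves tulip as the flower for house 3.
So: house 1 = oranges/parrot/lily, house 2 = limes/snake/orchid, house 3 = cherries/ferret/tulip, house 4 = plums/cat/dahlia, house 5 = kiwis/lizard/iris.

orchid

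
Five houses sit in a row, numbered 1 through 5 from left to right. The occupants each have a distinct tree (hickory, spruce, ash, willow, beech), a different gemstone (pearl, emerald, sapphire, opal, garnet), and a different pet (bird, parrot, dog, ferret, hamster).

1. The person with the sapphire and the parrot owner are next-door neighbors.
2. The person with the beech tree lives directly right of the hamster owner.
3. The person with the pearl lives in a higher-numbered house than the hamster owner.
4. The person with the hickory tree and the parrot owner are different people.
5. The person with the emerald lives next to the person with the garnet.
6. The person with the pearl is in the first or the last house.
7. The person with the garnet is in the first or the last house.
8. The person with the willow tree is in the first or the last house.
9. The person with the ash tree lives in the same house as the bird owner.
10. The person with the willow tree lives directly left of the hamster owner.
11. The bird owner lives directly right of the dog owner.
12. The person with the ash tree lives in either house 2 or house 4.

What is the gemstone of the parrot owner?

pearl

The person with the pearl is in house 5 (clue 6).
Clue 10: the person with the willow tree is in house 1.
By clue 10, the hamster owner is in house 2.
House 1's gemstone must be garnet (nothing else left).
The person with the beech tree is in house 3 (clue 2).
The person with the emerald is in house 2 (clue 5).
By clue 9, the person with the ash tree is in house 4.
Clue 9 places the bird owner in house 4.
From clue 11, the dog owner must be in house 3.
By clue 1, the person with the sapphire is in house 4.
Clue 1 places the parrot owner in house 5.
Clue 4: the person with the hickory tree is in house 2.
House 5's tree must be spruce (nothing else left).
The only gemstone still possible for house 3 is opal.
So house 1 gets ferret for pet.
So: house 1 = willow/garnet/ferret, house 2 = hickory/emerald/hamster, house 3 = beech/opal/dog, house 4 = ash/sapphire/bird, house 5 = spruce/pearl/parrot.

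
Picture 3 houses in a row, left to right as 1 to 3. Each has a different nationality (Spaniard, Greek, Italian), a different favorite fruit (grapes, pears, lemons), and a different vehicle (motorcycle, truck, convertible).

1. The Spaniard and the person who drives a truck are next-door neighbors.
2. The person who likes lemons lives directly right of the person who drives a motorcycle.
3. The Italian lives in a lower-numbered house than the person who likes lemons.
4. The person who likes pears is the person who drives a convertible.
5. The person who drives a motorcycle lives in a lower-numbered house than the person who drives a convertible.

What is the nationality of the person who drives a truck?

The only favorite fruit still possible for house 1 is grapes.
The Italian is narrowed to house 1 or 2; consider each.
Placing it in house 2 leads to a contradiction, so it's in house 1.
The Greek is narrowed to house 2 or 3; consider each.
Placing it in house 3 leads to a contradiction, so it's in house 2.
House 3's nationality must be Spaniard (nothing else left).
From clue 1, the person who drives a truck must be in house 2.
The only vehicle still possible for house 1 is motorcycle.
House 3's vehicle must be convertible (nothing else left).
Clue 2 places the person who likes lemons in house 2.
The person who likes pears is in house 3 (clue 4).
So: house 1 = Italian/grapes/motorcycle, house 2 = Greek/lemons/truck, house 3 = Spaniard/pears/convertible.

Greek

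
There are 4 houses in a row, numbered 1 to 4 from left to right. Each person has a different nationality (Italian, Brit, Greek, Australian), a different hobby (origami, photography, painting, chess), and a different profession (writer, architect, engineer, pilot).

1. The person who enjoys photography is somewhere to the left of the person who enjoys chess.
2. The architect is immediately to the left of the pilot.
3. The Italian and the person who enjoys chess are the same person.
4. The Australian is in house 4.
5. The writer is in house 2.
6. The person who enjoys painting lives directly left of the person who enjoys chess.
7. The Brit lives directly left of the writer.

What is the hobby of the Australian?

origami

Clue 4: the Australian is in house 4.
From clue 5, the writer must be in house 2.
Clue 7 places the Brit in house 1.
The architect is in house 3 (clue 2).
The pilot is in house 4 (clue 2).
So house 4 gets origami for hobby.
So house 1 gets engineer for profession.
House 3's hobby must be chess (nothing else left).
By clue 3, the Italian is in house 3.
Clue 6 places the person who enjoys painting in house 2.
House 2's nationality must be Greek (nothing else left).
The only hobby still possible for house 1 is photography.
So: house 1 = Brit/photography/engineer, house 2 = Greek/painting/writer, house 3 = Italian/chess/architect, house 4 = Australian/origami/pilot.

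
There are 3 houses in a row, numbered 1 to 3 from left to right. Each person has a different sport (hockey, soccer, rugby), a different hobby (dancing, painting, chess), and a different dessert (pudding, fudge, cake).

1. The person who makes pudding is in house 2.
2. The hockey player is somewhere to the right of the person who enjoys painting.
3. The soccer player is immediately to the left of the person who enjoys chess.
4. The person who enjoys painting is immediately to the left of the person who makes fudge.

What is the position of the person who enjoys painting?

From clue 1, the person who makes pudding must be in house 2.
House 1's dessert must be cake (nothing else left).
So house 3 gets fudge for dessert.
Clue 4 places the person who enjoys painting in house 2.
House 1 hobby: only dancing fits.
So house 3 gets chess for hobby.
By clue 2, the hockey player is in house 3.
From clue 3, the soccer player must be in house 2.
House 1's sport must be rugby (nothing else left).
So: house 1 = rugby/dancing/cake, house 2 = soccer/painting/pudding, house 3 = hockey/chess/fudge.

2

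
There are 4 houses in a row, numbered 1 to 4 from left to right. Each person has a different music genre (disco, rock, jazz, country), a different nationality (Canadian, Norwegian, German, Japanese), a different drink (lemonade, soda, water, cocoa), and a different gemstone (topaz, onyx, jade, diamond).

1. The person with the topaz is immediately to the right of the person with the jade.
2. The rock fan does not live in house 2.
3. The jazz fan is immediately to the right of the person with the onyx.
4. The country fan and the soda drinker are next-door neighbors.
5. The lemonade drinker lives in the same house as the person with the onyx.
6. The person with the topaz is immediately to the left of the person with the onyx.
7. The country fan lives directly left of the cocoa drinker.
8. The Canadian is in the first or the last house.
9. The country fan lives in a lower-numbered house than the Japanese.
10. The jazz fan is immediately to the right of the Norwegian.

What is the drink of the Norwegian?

lemonade

Clue 6 places the person with the topaz in house 2.
Clue 6 places the person with the onyx in house 3.
That leaves jade as the gemstone for house 1.
That leaves diamond as the gemstone for house 4.
Clue 3: the jazz fan is in house 4.
From clue 5, the lemonade drinker must be in house 3.
By clue 10, the Norwegian is in house 3.
House 2 music genre: only disco fits.
House 1 drink: only water fits.
The country fan is narrowed to house 1 or 3; consider each.
Placing it in house 1 leads to a contradiction, so it's in house 3.
The cocoa drinker is in house 4 (clue 7).
The Japanese is in house 4 (clue 9).
That leaves rock as the music genre for house 1.
So house 2 gets German for nationality.
House 2 drink: only soda fits.
That leaves Canadian as the nationality for house 1.
So: house 1 = rock/Canadian/water/jade, house 2 = disco/German/soda/topaz, house 3 = country/Norwegian/lemonade/onyx, house 4 = jazz/Japanese/cocoa/diamond.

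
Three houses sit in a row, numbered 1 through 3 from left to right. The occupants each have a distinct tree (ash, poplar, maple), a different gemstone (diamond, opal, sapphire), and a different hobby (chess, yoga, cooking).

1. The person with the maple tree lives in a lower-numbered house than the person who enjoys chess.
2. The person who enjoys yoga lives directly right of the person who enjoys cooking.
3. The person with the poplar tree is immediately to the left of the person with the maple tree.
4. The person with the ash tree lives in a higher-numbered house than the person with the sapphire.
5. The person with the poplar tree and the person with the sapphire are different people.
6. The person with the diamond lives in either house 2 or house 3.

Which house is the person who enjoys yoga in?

Clue 3: the person with the poplar tree is in house 1.
Clue 3 places the person with the maple tree in house 2.
From clue 5, the person with the sapphire must be in house 2.
The only tree still possible for house 3 is ash.
So house 1 gets opal for gemstone.
So house 3 gets diamond for gemstone.
That leaves cooking as the hobby for house 1.
Clue 1 places the person who enjoys chess in house 3.
Clue 2: the person who enjoys yoga is in house 2.
So: house 1 = poplar/opal/cooking, house 2 = maple/sapphire/yoga, house 3 = ash/diamond/chess.

2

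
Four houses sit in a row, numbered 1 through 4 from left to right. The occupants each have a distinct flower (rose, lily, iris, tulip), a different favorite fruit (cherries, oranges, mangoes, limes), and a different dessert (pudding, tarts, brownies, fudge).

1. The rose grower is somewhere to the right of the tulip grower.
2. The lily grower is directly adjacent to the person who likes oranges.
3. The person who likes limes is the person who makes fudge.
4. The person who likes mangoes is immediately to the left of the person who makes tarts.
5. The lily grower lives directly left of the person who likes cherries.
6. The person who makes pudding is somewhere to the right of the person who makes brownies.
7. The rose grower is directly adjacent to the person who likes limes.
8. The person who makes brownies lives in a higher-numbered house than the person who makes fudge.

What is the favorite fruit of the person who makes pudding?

mangoes

House 1's dessert must be fudge (nothing else left).
Clue 3: the person who likes limes is in house 1.
The rose grower is in house 2 (clue 7).
So house 4 gets iris for flower.
The tulip grower is in house 1 (clue 1).
That leaves lily as the flower for house 3.
House 3's favorite fruit must be mangoes (nothing else left).
So house 2 gets brownies for dessert.
Clue 4 places the person who makes tarts in house 4.
From clue 5, the person who likes cherries must be in house 4.
The only favorite fruit still possible for house 2 is oranges.
That leaves pudding as the dessert for house 3.
So: house 1 = tulip/limes/fudge, house 2 = rose/oranges/brownies, house 3 = lily/mangoes/pudding, house 4 = iris/cherries/tarts.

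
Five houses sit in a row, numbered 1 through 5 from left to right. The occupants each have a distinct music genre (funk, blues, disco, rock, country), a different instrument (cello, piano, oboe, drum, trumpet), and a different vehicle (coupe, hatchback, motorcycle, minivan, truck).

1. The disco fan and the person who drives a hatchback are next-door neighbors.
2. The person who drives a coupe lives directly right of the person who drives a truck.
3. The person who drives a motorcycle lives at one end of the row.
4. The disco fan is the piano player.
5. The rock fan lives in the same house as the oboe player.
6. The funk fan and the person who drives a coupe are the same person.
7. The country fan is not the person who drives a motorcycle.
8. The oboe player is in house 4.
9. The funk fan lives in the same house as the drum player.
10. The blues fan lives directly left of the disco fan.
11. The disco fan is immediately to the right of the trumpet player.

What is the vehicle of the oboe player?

The oboe player is in house 4 (clue 8).
Clue 5: the rock fan is in house 4.
The blues fan is narrowed to house 1 or 2; consider each.
Placing it in house 2 leads to a contradiction, so it's in house 1.
By clue 10, the disco fan is in house 2.
Clue 11: the trumpet player is in house 1.
Clue 4: the piano player is in house 2.
The country fan is narrowed to house 3 or 5; consider each.
Placing it in house 5 leads to a contradiction, so it's in house 3.
The only music genre still possible for house 5 is funk.
The person who drives a coupe is in house 5 (clue 6).
Clue 9 places the drum player in house 5.
The only instrument still possible for house 3 is cello.
House 1 vehicle: only motorcycle fits.
Clue 2 places the person who drives a truck in house 4.
So house 2 gets minivan for vehicle.
House 3's vehicle must be hatchback (nothing else left).
So: house 1 = blues/trumpet/motorcycle, house 2 = disco/piano/minivan, house 3 = country/cello/hatchback, house 4 = rock/oboe/truck, house 5 = funk/drum/coupe.

truck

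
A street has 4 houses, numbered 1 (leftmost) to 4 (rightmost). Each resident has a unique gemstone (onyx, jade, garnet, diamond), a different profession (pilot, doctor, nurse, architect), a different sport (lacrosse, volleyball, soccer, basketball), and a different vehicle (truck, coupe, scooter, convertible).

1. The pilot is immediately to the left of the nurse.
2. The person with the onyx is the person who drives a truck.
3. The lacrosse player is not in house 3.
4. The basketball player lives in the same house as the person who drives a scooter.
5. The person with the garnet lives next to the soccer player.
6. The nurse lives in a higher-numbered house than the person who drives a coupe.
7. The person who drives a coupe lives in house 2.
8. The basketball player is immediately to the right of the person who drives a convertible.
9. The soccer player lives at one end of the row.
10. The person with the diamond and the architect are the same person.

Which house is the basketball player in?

Clue 7 places the person who drives a coupe in house 2.
Clue 8 places the basketball player in house 4.
Clue 8: the person who drives a convertible is in house 3.
The only sport still possible for house 3 is volleyball.
So house 1 gets truck for vehicle.
The only vehicle still possible for house 4 is scooter.
The person with the onyx is in house 1 (clue 2).
The person with the garnet is in house 2 (clue 5).
House 1's sport must be soccer (nothing else left).
That leaves lacrosse as the sport for house 2.
That leaves doctor as the profession for house 1.
That leaves pilot as the profession for house 2.
By clue 1, the nurse is in house 3.
That leaves architect as the profession for house 4.
Clue 10 places the person with the diamond in house 4.
House 3 gemstone: only jade fits.
So: house 1 = onyx/doctor/soccer/truck, house 2 = garnet/pilot/lacrosse/coupe, house 3 = jade/nurse/volleyball/convertible, house 4 = diamond/architect/basketball/scooter.

4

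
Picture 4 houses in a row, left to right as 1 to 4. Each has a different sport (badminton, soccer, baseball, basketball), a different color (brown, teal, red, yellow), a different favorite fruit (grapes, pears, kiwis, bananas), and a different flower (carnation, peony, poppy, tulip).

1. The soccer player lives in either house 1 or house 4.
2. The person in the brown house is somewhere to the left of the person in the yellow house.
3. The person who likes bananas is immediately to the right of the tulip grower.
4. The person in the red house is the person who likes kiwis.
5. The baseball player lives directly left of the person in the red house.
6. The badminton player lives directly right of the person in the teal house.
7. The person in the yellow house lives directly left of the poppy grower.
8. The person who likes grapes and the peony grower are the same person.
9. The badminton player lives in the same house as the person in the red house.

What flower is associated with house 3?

House 4 color: only red fits.
By clue 4, the person who likes kiwis is in house 4.
From clue 5, the baseball player must be in house 3.
The badminton player is in house 4 (clue 9).
So house 1 gets soccer for sport.
House 2 sport: only basketball fits.
By clue 6, the person in the teal house is in house 3.
That leaves brown as the color for house 1.
So house 2 gets yellow for color.
The poppy grower is in house 3 (clue 7).
So house 4 gets carnation for flower.
The person who likes bananas is narrowed to house 2 or 3; consider each.
Placing it in house 2 leads to a contradiction, so it's in house 3.
Clue 3: the tulip grower is in house 2.
So house 1 gets peony for flower.
The person who likes grapes is in house 1 (clue 8).
House 2's favorite fruit must be pears (nothing else left).
So: house 1 = soccer/brown/grapes/peony, house 2 = basketball/yellow/pears/tulip, house 3 = baseball/teal/bananas/poppy, house 4 = badminton/red/kiwis/carnation.

poppy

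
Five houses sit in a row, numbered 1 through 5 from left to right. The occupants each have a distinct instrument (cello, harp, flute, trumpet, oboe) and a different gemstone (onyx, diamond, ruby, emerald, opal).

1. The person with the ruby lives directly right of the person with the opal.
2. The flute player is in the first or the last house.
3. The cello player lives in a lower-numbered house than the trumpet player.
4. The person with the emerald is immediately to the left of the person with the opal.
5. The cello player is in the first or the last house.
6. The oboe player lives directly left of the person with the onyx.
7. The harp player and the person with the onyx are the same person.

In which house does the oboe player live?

3

From clue 5, the cello player must be in house 1.
The only instrument still possible for house 5 is flute.
The harp player is narrowed to house 3 or 4; consider each.
Placing it in house 3 leads to a contradiction, so it's in house 4.
By clue 7, the person with the onyx is in house 4.
Clue 1: the person with the ruby is in house 3.
From clue 1, the person with the opal must be in house 2.
From clue 4, the person with the emerald must be in house 1.
The oboe player is in house 3 (clue 6).
House 2's instrument must be trumpet (nothing else left).
House 5's gemstone must be diamond (nothing else left).
So: house 1 = cello/emerald, house 2 = trumpet/opal, house 3 = oboe/ruby, house 4 = harp/onyx, house 5 = flute/diamond.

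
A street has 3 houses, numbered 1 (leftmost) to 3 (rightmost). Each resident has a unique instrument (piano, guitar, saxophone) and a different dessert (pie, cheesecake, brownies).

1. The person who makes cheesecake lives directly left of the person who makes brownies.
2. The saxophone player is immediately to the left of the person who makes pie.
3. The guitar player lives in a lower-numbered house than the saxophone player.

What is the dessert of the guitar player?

From clue 3, the guitar player must be in house 1.
From clue 3, the saxophone player must be in house 2.
That leaves piano as the instrument for house 3.
House 1's dessert must be cheesecake (nothing else left).
By clue 1, the person who makes brownies is in house 2.
Clue 2 places the person who makes pie in house 3.
So: house 1 = guitar/cheesecake, house 2 = saxophone/brownies, house 3 = piano/pie.

cheesecake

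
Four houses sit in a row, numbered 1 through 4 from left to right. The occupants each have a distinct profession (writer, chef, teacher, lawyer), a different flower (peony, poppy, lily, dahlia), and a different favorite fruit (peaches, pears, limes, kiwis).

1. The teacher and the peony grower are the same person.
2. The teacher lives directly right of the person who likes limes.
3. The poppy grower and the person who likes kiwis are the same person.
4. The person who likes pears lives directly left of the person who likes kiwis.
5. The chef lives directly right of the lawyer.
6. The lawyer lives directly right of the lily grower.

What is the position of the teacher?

House 1's profession must be writer (nothing else left).
The chef is narrowed to house 3 or 4; consider each.
Placing it in house 4 leads to a contradiction, so it's in house 3.
Clue 5: the lawyer is in house 2.
Clue 6: the lily grower is in house 1.
House 4's profession must be teacher (nothing else left).
The peony grower is in house 4 (clue 1).
From clue 2, the person who likes limes must be in house 3.
Clue 3 places the poppy grower in house 2.
By clue 3, the person who likes kiwis is in house 2.
By clue 4, the person who likes pears is in house 1.
The only flower still possible for house 3 is dahlia.
The only favorite fruit still possible for house 4 is peaches.
So: house 1 = writer/lily/pears, house 2 = lawyer/poppy/kiwis, house 3 = chef/dahlia/limes, house 4 = teacher/peony/peaches.

4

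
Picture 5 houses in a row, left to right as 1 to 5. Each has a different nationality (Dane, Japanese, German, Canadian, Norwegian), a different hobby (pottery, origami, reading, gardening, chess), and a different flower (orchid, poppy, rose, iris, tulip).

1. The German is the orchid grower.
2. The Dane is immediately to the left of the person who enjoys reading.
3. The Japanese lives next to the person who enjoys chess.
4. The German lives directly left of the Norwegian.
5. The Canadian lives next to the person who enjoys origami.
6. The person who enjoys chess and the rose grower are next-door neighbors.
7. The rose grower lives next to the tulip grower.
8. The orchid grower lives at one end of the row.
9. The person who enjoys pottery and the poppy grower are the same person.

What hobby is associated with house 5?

reading

By clue 1, the German is in house 1.
From clue 1, the orchid grower must be in house 1.
By clue 4, the Norwegian is in house 2.
House 1 hobby: only gardening fits.
The Dane is narrowed to house 3 or 4; consider each.
Placing it in house 3 leads to a contradiction, so it's in house 4.
The person who enjoys reading is in house 5 (clue 2).
House 3 hobby: only pottery fits.
The poppy grower is in house 3 (clue 9).
House 5's flower must be rose (nothing else left).
From clue 6, the person who enjoys chess must be in house 4.
The tulip grower is in house 4 (clue 7).
So house 2 gets origami for hobby.
House 2 flower: only iris fits.
Clue 5: the Canadian is in house 3.
So house 5 gets Japanese for nationality.
So: house 1 = German/gardening/orchid, house 2 = Norwegian/origami/iris, house 3 = Canadian/pottery/poppy, house 4 = Dane/chess/tulip, house 5 = Japanese/reading/rose.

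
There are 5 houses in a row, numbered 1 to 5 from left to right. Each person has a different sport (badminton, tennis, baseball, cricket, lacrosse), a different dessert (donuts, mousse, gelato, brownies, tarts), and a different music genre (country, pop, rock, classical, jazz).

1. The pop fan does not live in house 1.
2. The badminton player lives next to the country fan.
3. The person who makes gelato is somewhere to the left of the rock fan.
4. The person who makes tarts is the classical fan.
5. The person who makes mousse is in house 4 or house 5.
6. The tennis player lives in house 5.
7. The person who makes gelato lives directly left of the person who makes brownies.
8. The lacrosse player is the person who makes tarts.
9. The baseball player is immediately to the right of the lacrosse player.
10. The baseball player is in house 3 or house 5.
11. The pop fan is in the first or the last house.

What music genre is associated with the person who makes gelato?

By clue 6, the tennis player is in house 5.
Clue 11: the pop fan is in house 5.
House 3's sport must be baseball (nothing else left).
By clue 9, the lacrosse player is in house 2.
The person who makes tarts is in house 2 (clue 8).
The classical fan is in house 2 (clue 4).
By clue 7, the person who makes gelato is in house 3.
Clue 7: the person who makes brownies is in house 4.
So house 1 gets donuts for dessert.
So house 5 gets mousse for dessert.
House 1 music genre: only jazz fits.
The only music genre still possible for house 4 is rock.
From clue 2, the badminton player must be in house 4.
House 1's sport must be cricket (nothing else left).
That leaves country as the music genre for house 3.
So: house 1 = cricket/donuts/jazz, house 2 = lacrosse/tarts/classical, house 3 = baseball/gelato/country, house 4 = badminton/brownies/rock, house 5 = tennis/mousse/pop.

country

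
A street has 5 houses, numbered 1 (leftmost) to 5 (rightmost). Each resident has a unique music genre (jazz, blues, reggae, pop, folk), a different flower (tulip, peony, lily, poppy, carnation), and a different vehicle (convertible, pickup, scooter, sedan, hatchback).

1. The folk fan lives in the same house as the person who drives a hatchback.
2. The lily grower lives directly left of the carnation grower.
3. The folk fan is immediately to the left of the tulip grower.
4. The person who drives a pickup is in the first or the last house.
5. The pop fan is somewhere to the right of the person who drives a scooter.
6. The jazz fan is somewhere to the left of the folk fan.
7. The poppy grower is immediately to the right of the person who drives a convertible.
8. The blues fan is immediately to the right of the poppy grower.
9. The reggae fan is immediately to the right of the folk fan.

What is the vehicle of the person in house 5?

That leaves jazz as the music genre for house 1.
The person who drives a pickup is narrowed to house 1 or 5; consider each.
Placing it in house 1 leads to a contradiction, so it's in house 5.
The blues fan is narrowed to house 3 or 4 or 5; consider each.
Placing it in house 3 and house 4 leads to a contradiction, so it's in house 5.
Clue 8: the poppy grower is in house 4.
By clue 7, the person who drives a convertible is in house 3.
From clue 9, the reggae fan must be in house 3.
Clue 9: the folk fan is in house 2.
So house 4 gets pop for music genre.
Clue 1 places the person who drives a hatchback in house 2.
By clue 3, the tulip grower is in house 3.
So house 2 gets carnation for flower.
So house 5 gets peony for flower.
House 4's vehicle must be sedan (nothing else left).
So house 1 gets lily for flower.
The only vehicle still possible for house 1 is scooter.
So: house 1 = jazz/lily/scooter, house 2 = folk/carnation/hatchback, house 3 = reggae/tulip/convertible, house 4 = pop/poppy/sedan, house 5 = blues/peony/pickup.

pickup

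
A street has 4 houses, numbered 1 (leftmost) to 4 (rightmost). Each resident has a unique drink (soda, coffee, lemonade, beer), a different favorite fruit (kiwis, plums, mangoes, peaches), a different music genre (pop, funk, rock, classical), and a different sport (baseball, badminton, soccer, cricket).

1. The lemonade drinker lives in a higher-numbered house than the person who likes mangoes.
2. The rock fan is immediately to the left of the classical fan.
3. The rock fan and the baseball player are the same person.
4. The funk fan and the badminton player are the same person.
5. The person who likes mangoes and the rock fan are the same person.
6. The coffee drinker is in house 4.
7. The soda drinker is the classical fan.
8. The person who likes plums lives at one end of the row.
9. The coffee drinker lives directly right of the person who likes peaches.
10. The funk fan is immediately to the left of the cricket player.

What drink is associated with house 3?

From clue 6, the coffee drinker must be in house 4.
By clue 9, the person who likes peaches is in house 3.
House 1's drink must be beer (nothing else left).
House 4's music genre must be pop (nothing else left).
The lemonade drinker is narrowed to house 2 or 3; consider each.
Placing it in house 2 leads to a contradiction, so it's in house 3.
So house 2 gets soda for drink.
From clue 7, the classical fan must be in house 2.
House 3's music genre must be funk (nothing else left).
By clue 3, the baseball player is in house 1.
Clue 4: the badminton player is in house 3.
By clue 5, the person who likes mangoes is in house 1.
The cricket player is in house 4 (clue 10).
House 2's favorite fruit must be kiwis (nothing else left).
House 4's favorite fruit must be plums (nothing else left).
So house 1 gets rock for music genre.
So house 2 gets soccer for sport.
So: house 1 = beer/mangoes/rock/baseball, house 2 = soda/kiwis/classical/soccer, house 3 = lemonade/peaches/funk/badminton, house 4 = coffee/plums/pop/cricket.

lemonade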